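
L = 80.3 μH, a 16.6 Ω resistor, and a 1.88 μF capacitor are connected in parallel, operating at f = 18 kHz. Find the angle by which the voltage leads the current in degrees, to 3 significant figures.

-59.6°

ω = 2πf = 113100 rad/s
X_L = ωL = 9.08 Ω
X_C = 1/(ωC) = 4.70 Ω
Parallel: admittances add. Y = 1/R + 1/(jωL) + jωC
Y = (0.0602 + j0.103) S
|Y| = 0.119 S → |Z| = 1/|Y| = 8.41 Ω, ∠Z = −∠Y = -59.6°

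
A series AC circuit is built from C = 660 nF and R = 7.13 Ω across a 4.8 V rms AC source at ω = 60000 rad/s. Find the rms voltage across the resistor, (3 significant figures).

1.30 V

X_C = 1/(ωC) = 25.3 Ω
Z = 7.13 − j25.3 Ω
|Z| = √(7.13² + 25.3²) = 26.2 Ω
I = V/|Z| = 183 mA
V_R = I·|Z_R| = 0.183 × 7.13 = 1.30 V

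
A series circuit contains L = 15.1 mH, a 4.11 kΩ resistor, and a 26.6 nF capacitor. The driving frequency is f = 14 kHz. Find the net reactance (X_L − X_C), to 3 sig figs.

901 Ω

ω = 2πf = 87960 rad/s
X_L = ωL = 1330 Ω
X_C = 1/(ωC) = 427 Ω
X = 1330 − 427 = 901 Ω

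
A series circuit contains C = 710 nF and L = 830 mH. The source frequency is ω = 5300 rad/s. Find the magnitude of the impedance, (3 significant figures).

X_L = ωL = 4400 Ω
X_C = 1/(ωC) = 266 Ω
Net reactance X = X_L − X_C = 4130 Ω
Z = j4130 Ω
|Z| = √(0² + 4130²) = 4130 Ω

4130 Ω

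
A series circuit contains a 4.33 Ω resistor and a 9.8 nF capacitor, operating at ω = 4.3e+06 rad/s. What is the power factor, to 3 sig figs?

0.180

X_C = 1/(ωC) = 23.7 Ω
Z = 4.33 − j23.7 Ω
|Z| = √(4.33² + 23.7²) = 24.1 Ω
∠Z = arctan(-23.7/4.33) = -79.7°
cos φ = cos(-79.7°) = 0.180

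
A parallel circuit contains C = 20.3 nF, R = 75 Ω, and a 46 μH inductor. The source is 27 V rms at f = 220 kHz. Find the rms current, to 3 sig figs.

490 mA

ω = 2πf = 1.382e+06 rad/s
X_L = ωL = 63.6 Ω
X_C = 1/(ωC) = 35.6 Ω
Parallel: admittances add. Y = 1/R + 1/(jωL) + jωC
Y = (0.0133 + j0.0123) S
|Y| = 0.0182 S → |Z| = 1/|Y| = 55.1 Ω, ∠Z = −∠Y = -42.8°
I = V/|Z| = 27/55.1 = 490 mA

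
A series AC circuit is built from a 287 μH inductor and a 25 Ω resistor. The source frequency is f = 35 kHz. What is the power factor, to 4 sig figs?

0.3683

ω = 2πf = 219900 rad/s
X_L = ωL = 63.11 Ω
Z = 25.00 + j63.11 Ω
|Z| = √(25.00² + 63.11²) = 67.89 Ω
∠Z = arctan(63.11/25.00) = 68.39°
cos φ = cos(68.39°) = 0.3683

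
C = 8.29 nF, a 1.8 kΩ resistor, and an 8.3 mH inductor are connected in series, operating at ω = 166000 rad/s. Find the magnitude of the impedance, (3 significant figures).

X_L = ωL = 1380 Ω
X_C = 1/(ωC) = 727 Ω
Net reactance X = X_L − X_C = 651 Ω
Z = 1800 + j651 Ω
|Z| = √(1800² + 651²) = 1910 Ω

1910 Ω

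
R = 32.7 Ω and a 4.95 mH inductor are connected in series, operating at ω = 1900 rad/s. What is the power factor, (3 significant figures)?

X_L = ωL = 9.41 Ω
Z = 32.7 + j9.41 Ω
|Z| = √(32.7² + 9.41²) = 34.0 Ω
∠Z = arctan(9.41/32.7) = 16.0°
cos φ = cos(16.0°) = 0.961

0.961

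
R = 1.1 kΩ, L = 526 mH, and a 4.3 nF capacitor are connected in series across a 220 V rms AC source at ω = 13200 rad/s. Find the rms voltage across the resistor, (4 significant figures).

X_L = ωL = 6943 Ω
X_C = 1/(ωC) = 17620 Ω
Net reactance X = X_L − X_C = -10670 Ω
Z = 1100 − j10670 Ω
|Z| = √(1100² + 10670²) = 10730 Ω
I = V/|Z| = 20.50 mA
V_R = I·|Z_R| = 0.02050 × 1100 = 22.55 V

22.55 V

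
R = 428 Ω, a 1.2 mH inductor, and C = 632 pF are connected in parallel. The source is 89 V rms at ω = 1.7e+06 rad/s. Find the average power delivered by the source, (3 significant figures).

X_L = ωL = 2040 Ω
X_C = 1/(ωC) = 931 Ω
Parallel: admittances add. Y = 1/R + 1/(jωL) + jωC
Y = (0.00234 + j0.000584) S
|Y| = 0.00241 S → |Z| = 1/|Y| = 415 Ω, ∠Z = −∠Y = -14.0°
I = V/|Z| = 214 mA
P = VI cos φ = 89 × 0.214 × cos(-14.0°) = 18.5 W

18.5 W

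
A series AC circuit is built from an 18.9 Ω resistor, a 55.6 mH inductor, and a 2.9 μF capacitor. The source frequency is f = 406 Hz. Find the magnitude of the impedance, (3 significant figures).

ω = 2πf = 2551 rad/s
X_L = ωL = 142 Ω
X_C = 1/(ωC) = 135 Ω
Net reactance X = X_L − X_C = 6.66 Ω
Z = 18.9 + j6.66 Ω
|Z| = √(18.9² + 6.66²) = 20.0 Ω

20.0 Ω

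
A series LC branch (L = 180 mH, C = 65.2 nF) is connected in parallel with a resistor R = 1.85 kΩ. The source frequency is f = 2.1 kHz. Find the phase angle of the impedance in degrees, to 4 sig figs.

ω = 2πf = 13190 rad/s
X_L = ωL = 2375 Ω
X_C = 1/(ωC) = 1162 Ω
Branch 1: Z₁ = R = 1850 Ω
Branch 2 (series LC): Z₂ = j(X_L − X_C) = j1213 Ω
Parallel: Z = Z₁Z₂/(Z₁+Z₂), |Z| = 1014 Ω, ∠Z = 56.76°

56.76°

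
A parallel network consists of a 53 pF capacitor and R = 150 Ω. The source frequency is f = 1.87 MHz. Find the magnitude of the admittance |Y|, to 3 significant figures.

ω = 2πf = 1.175e+07 rad/s
X_C = 1/(ωC) = 1610 Ω
Parallel: admittances add. Y = 1/R + jωC
Y = (0.00667 + j0.000623) S
|Y| = 0.00670 S → |Z| = 1/|Y| = 149 Ω, ∠Z = −∠Y = -5.34°

6.70 mS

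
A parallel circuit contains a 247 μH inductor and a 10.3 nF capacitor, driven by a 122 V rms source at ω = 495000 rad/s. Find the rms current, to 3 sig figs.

X_L = ωL = 122 Ω
X_C = 1/(ωC) = 196 Ω
Parallel: admittances add. Y = 1/(jωL) + jωC
Y = (0 − j0.00308) S
|Y| = 0.00308 S → |Z| = 1/|Y| = 325 Ω, ∠Z = −∠Y = 90.0°
I = V/|Z| = 122/325 = 376 mA

376 mA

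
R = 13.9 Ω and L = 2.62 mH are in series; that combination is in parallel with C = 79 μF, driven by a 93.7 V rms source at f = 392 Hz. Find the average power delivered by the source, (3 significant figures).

520 W

ω = 2πf = 2463 rad/s
X_L = ωL = 6.45 Ω
X_C = 1/(ωC) = 5.14 Ω
Branch 1 (R+jX_L): Z₁ = 13.9 + j6.45 Ω, |Z₁| = 15.3 Ω
Branch 2 (−jX_C): Z₂ = −j5.14 Ω
Parallel: Z = Z₁Z₂/(Z₁+Z₂), |Z| = 5.64 Ω, ∠Z = -70.5°
I = V/|Z| = 16.6 A
P = VI cos φ = 93.7 × 16.6 × cos(-70.5°) = 520 W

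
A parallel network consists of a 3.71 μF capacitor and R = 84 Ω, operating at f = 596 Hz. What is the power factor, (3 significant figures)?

0.651

ω = 2πf = 3745 rad/s
X_C = 1/(ωC) = 72.0 Ω
Parallel: admittances add. Y = 1/R + jωC
Y = (0.0119 + j0.0139) S
|Y| = 0.0183 S → |Z| = 1/|Y| = 54.7 Ω, ∠Z = −∠Y = -49.4°
cos φ = cos(-49.4°) = 0.651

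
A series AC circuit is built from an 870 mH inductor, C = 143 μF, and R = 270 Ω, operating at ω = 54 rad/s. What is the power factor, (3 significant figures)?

0.956

X_L = ωL = 47.0 Ω
X_C = 1/(ωC) = 130 Ω
Net reactance X = X_L − X_C = -82.5 Ω
Z = 270 − j82.5 Ω
|Z| = √(270² + 82.5²) = 282 Ω
∠Z = arctan(-82.5/270) = -17.0°
cos φ = cos(-17.0°) = 0.956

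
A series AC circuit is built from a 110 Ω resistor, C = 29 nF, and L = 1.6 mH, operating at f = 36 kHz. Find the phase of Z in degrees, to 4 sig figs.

ω = 2πf = 226200 rad/s
X_L = ωL = 361.9 Ω
X_C = 1/(ωC) = 152.4 Ω
Net reactance X = X_L − X_C = 209.5 Ω
Z = 110.0 + j209.5 Ω
|Z| = √(110.0² + 209.5²) = 236.6 Ω
∠Z = arctan(209.5/110.0) = 62.29°

62.29°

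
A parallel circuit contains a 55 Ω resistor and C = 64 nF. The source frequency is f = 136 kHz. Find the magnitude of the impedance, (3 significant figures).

17.4 Ω

ω = 2πf = 854500 rad/s
X_C = 1/(ωC) = 18.3 Ω
Parallel: admittances add. Y = 1/R + jωC
Y = (0.0182 + j0.0547) S
|Y| = 0.0576 S → |Z| = 1/|Y| = 17.4 Ω, ∠Z = −∠Y = -71.6°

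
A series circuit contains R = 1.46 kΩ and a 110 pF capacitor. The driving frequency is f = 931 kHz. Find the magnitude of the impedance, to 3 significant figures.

ω = 2πf = 5.85e+06 rad/s
X_C = 1/(ωC) = 1550 Ω
Z = 1460 − j1550 Ω
|Z| = √(1460² + 1550²) = 2130 Ω

2130 Ω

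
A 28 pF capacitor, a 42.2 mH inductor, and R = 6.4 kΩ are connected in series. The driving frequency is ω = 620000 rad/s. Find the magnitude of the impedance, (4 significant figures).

X_L = ωL = 26160 Ω
X_C = 1/(ωC) = 57600 Ω
Net reactance X = X_L − X_C = -31440 Ω
Z = 6400 − j31440 Ω
|Z| = √(6400² + 31440²) = 32080 Ω

32080 Ω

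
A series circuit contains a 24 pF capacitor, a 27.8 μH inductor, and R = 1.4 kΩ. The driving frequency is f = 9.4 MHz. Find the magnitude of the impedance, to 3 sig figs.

ω = 2πf = 5.906e+07 rad/s
X_L = ωL = 1640 Ω
X_C = 1/(ωC) = 705 Ω
Net reactance X = X_L − X_C = 936 Ω
Z = 1400 + j936 Ω
|Z| = √(1400² + 936²) = 1680 Ω

1680 Ω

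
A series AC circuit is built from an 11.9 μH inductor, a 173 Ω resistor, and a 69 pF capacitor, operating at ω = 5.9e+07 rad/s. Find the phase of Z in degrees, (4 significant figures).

X_L = ωL = 702.1 Ω
X_C = 1/(ωC) = 245.6 Ω
Net reactance X = X_L − X_C = 456.5 Ω
Z = 173.0 + j456.5 Ω
|Z| = √(173.0² + 456.5²) = 488.1 Ω
∠Z = arctan(456.5/173.0) = 69.24°

69.24°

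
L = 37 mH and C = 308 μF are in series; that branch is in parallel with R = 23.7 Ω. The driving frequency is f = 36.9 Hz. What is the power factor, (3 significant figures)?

0.223

ω = 2πf = 231.8 rad/s
X_L = ωL = 8.58 Ω
X_C = 1/(ωC) = 14.0 Ω
Branch 1: Z₁ = R = 23.7 Ω
Branch 2 (series LC): Z₂ = j(X_L − X_C) = −j5.43 Ω
Parallel: Z = Z₁Z₂/(Z₁+Z₂), |Z| = 5.29 Ω, ∠Z = -77.1°
cos φ = cos(-77.1°) = 0.223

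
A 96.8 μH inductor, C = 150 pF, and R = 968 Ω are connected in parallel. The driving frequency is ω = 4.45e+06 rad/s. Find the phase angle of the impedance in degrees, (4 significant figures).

X_L = ωL = 430.8 Ω
X_C = 1/(ωC) = 1498 Ω
Parallel: admittances add. Y = 1/R + 1/(jωL) + jωC
Y = (0.001033 − j0.001654) S
|Y| = 0.001950 S → |Z| = 1/|Y| = 512.8 Ω, ∠Z = −∠Y = 58.01°

58.01°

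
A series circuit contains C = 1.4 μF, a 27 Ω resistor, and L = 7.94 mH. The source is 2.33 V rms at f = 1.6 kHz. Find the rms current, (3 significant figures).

82.1 mA

ω = 2πf = 10050 rad/s
X_L = ωL = 79.8 Ω
X_C = 1/(ωC) = 71.1 Ω
Net reactance X = X_L − X_C = 8.77 Ω
Z = 27.0 + j8.77 Ω
|Z| = √(27.0² + 8.77²) = 28.4 Ω
I = V/|Z| = 2.33/28.4 = 82.1 mA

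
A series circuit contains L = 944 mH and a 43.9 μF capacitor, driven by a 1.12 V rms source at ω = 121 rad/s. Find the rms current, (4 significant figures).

X_L = ωL = 114.2 Ω
X_C = 1/(ωC) = 188.3 Ω
Net reactance X = X_L − X_C = -74.03 Ω
Z = − j74.03 Ω
|Z| = √(0² + 74.03²) = 74.03 Ω
I = V/|Z| = 1.12/74.03 = 15.13 mA

15.13 mA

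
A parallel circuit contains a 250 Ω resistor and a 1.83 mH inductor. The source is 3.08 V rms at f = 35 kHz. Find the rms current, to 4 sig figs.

14.50 mA

ω = 2πf = 219900 rad/s
X_L = ωL = 402.4 Ω
Parallel: admittances add. Y = 1/R + 1/(jωL)
Y = (0.004000 − j0.002485) S
|Y| = 0.004709 S → |Z| = 1/|Y| = 212.4 Ω, ∠Z = −∠Y = 31.85°
I = V/|Z| = 3.08/212.4 = 14.50 mA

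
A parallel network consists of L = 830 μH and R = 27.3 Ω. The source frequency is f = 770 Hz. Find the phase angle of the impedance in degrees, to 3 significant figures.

81.6°

ω = 2πf = 4838 rad/s
X_L = ωL = 4.02 Ω
Parallel: admittances add. Y = 1/R + 1/(jωL)
Y = (0.0366 − j0.249) S
|Y| = 0.252 S → |Z| = 1/|Y| = 3.97 Ω, ∠Z = −∠Y = 81.6°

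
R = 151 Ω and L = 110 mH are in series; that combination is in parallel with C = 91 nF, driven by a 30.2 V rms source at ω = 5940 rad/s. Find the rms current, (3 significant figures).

X_L = ωL = 653 Ω
X_C = 1/(ωC) = 1850 Ω
Branch 1 (R+jX_L): Z₁ = 151 + j653 Ω, |Z₁| = 671 Ω
Branch 2 (−jX_C): Z₂ = −j1850 Ω
Parallel: Z = Z₁Z₂/(Z₁+Z₂), |Z| = 1030 Ω, ∠Z = 69.8°
I = V/|Z| = 30.2/1030 = 29.4 mA

29.4 mA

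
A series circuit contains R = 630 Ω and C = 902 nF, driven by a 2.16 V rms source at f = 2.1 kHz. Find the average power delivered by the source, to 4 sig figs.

ω = 2πf = 13190 rad/s
X_C = 1/(ωC) = 84.02 Ω
Z = 630.0 − j84.02 Ω
|Z| = √(630.0² + 84.02²) = 635.6 Ω
∠Z = arctan(-84.02/630.0) = -7.597°
I = V/|Z| = 3.398 mA
P = VI cos φ = 2.16 × 0.003398 × cos(-7.597°) = 7.276 mW

7.276 mW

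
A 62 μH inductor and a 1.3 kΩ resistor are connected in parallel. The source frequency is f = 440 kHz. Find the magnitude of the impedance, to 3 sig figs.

ω = 2πf = 2.765e+06 rad/s
X_L = ωL = 171 Ω
Parallel: admittances add. Y = 1/R + 1/(jωL)
Y = (0.000769 − j0.00583) S
|Y| = 0.00588 S → |Z| = 1/|Y| = 170 Ω, ∠Z = −∠Y = 82.5°

170 Ω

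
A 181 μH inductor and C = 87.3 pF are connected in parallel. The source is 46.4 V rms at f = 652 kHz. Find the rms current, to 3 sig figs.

ω = 2πf = 4.097e+06 rad/s
X_L = ωL = 741 Ω
X_C = 1/(ωC) = 2800 Ω
Parallel: admittances add. Y = 1/(jωL) + jωC
Y = (0 − j0.000991) S
|Y| = 0.000991 S → |Z| = 1/|Y| = 1010 Ω, ∠Z = −∠Y = 90.0°
I = V/|Z| = 46.4/1010 = 46.0 mA

46.0 mA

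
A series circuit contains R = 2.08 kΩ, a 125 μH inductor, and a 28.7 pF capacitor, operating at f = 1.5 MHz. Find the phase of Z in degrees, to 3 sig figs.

-50.5°

ω = 2πf = 9.425e+06 rad/s
X_L = ωL = 1180 Ω
X_C = 1/(ωC) = 3700 Ω
Net reactance X = X_L − X_C = -2520 Ω
Z = 2080 − j2520 Ω
|Z| = √(2080² + 2520²) = 3270 Ω
∠Z = arctan(-2520/2080) = -50.5°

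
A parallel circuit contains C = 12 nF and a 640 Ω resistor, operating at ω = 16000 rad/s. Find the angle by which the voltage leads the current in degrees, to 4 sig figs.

X_C = 1/(ωC) = 5208 Ω
Parallel: admittances add. Y = 1/R + jωC
Y = (0.001563 + j0.0001920) S
|Y| = 0.001574 S → |Z| = 1/|Y| = 635.2 Ω, ∠Z = −∠Y = -7.005°

-7.005°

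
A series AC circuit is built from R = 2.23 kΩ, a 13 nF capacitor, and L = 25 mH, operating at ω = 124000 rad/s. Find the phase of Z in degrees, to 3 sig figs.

X_L = ωL = 3100 Ω
X_C = 1/(ωC) = 620 Ω
Net reactance X = X_L − X_C = 2480 Ω
Z = 2230 + j2480 Ω
|Z| = √(2230² + 2480²) = 3330 Ω
∠Z = arctan(2480/2230) = 48.0°

48.0°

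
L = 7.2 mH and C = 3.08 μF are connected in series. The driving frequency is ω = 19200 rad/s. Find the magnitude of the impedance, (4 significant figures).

121.3 Ω

X_L = ωL = 138.2 Ω
X_C = 1/(ωC) = 16.91 Ω
Net reactance X = X_L − X_C = 121.3 Ω
Z = j121.3 Ω
|Z| = √(0² + 121.3²) = 121.3 Ω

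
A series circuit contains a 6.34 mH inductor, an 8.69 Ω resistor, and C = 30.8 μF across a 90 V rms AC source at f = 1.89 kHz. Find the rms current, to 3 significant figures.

1.23 A

ω = 2πf = 11880 rad/s
X_L = ωL = 75.3 Ω
X_C = 1/(ωC) = 2.73 Ω
Net reactance X = X_L − X_C = 72.6 Ω
Z = 8.69 + j72.6 Ω
|Z| = √(8.69² + 72.6²) = 73.1 Ω
I = V/|Z| = 90/73.1 = 1.23 A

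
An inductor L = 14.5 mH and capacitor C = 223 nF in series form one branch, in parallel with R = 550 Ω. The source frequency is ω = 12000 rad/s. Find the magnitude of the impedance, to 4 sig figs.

X_L = ωL = 174.0 Ω
X_C = 1/(ωC) = 373.7 Ω
Branch 1: Z₁ = R = 550.0 Ω
Branch 2 (series LC): Z₂ = j(X_L − X_C) = −j199.7 Ω
Parallel: Z = Z₁Z₂/(Z₁+Z₂), |Z| = 187.7 Ω, ∠Z = -70.05°

187.7 Ω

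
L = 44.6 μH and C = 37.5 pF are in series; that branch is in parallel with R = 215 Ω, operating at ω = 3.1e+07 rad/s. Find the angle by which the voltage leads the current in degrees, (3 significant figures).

22.4°

X_L = ωL = 1380 Ω
X_C = 1/(ωC) = 860 Ω
Branch 1: Z₁ = R = 215 Ω
Branch 2 (series LC): Z₂ = j(X_L − X_C) = j522 Ω
Parallel: Z = Z₁Z₂/(Z₁+Z₂), |Z| = 199 Ω, ∠Z = 22.4°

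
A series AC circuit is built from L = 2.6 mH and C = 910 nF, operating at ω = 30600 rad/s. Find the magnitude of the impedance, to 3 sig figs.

X_L = ωL = 79.6 Ω
X_C = 1/(ωC) = 35.9 Ω
Net reactance X = X_L − X_C = 43.6 Ω
Z = j43.6 Ω
|Z| = √(0² + 43.6²) = 43.6 Ω

43.6 Ω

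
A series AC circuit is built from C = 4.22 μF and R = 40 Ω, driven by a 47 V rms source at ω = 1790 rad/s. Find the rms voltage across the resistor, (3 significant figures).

13.6 V

X_C = 1/(ωC) = 132 Ω
Z = 40.0 − j132 Ω
|Z| = √(40.0² + 132²) = 138 Ω
I = V/|Z| = 340 mA
V_R = I·|Z_R| = 0.340 × 40.0 = 13.6 V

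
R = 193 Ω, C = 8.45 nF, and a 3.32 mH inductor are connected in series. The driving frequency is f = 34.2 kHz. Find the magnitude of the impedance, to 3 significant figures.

252 Ω

ω = 2πf = 214900 rad/s
X_L = ωL = 713 Ω
X_C = 1/(ωC) = 551 Ω
Net reactance X = X_L − X_C = 163 Ω
Z = 193 + j163 Ω
|Z| = √(193² + 163²) = 252 Ω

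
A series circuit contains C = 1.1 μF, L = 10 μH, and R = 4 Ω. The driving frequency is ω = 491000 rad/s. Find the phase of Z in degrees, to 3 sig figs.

37.4°

X_L = ωL = 4.91 Ω
X_C = 1/(ωC) = 1.85 Ω
Net reactance X = X_L − X_C = 3.06 Ω
Z = 4.00 + j3.06 Ω
|Z| = √(4.00² + 3.06²) = 5.04 Ω
∠Z = arctan(3.06/4.00) = 37.4°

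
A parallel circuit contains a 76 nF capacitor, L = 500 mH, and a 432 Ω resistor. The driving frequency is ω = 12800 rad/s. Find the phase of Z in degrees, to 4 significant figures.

-19.43°

X_L = ωL = 6400 Ω
X_C = 1/(ωC) = 1028 Ω
Parallel: admittances add. Y = 1/R + 1/(jωL) + jωC
Y = (0.002315 + j0.0008166) S
|Y| = 0.002455 S → |Z| = 1/|Y| = 407.4 Ω, ∠Z = −∠Y = -19.43°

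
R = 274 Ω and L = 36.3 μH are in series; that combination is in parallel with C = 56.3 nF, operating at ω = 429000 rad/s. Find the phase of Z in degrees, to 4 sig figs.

-81.36°

X_L = ωL = 15.57 Ω
X_C = 1/(ωC) = 41.40 Ω
Branch 1 (R+jX_L): Z₁ = 274.0 + j15.57 Ω, |Z₁| = 274.4 Ω
Branch 2 (−jX_C): Z₂ = −j41.40 Ω
Parallel: Z = Z₁Z₂/(Z₁+Z₂), |Z| = 41.29 Ω, ∠Z = -81.36°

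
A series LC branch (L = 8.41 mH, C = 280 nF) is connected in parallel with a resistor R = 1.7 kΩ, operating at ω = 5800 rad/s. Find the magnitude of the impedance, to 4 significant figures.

X_L = ωL = 48.78 Ω
X_C = 1/(ωC) = 615.8 Ω
Branch 1: Z₁ = R = 1700 Ω
Branch 2 (series LC): Z₂ = j(X_L − X_C) = −j567.0 Ω
Parallel: Z = Z₁Z₂/(Z₁+Z₂), |Z| = 537.9 Ω, ∠Z = -71.56°

537.9 Ω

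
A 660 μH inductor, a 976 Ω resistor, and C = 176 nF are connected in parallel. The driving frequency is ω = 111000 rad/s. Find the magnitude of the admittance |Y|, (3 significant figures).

5.97 mS

X_L = ωL = 73.3 Ω
X_C = 1/(ωC) = 51.2 Ω
Parallel: admittances add. Y = 1/R + 1/(jωL) + jωC
Y = (0.00102 + j0.00589) S
|Y| = 0.00597 S → |Z| = 1/|Y| = 167 Ω, ∠Z = −∠Y = -80.1°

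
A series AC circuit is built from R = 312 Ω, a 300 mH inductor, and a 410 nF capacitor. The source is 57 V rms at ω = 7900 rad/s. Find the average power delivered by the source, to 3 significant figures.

X_L = ωL = 2370 Ω
X_C = 1/(ωC) = 309 Ω
Net reactance X = X_L − X_C = 2060 Ω
Z = 312 + j2060 Ω
|Z| = √(312² + 2060²) = 2080 Ω
∠Z = arctan(2060/312) = 81.4°
I = V/|Z| = 27.3 mA
P = VI cos φ = 57 × 0.0273 × cos(81.4°) = 233 mW

233 mW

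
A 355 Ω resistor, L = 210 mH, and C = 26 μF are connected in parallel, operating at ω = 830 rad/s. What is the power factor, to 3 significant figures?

X_L = ωL = 174 Ω
X_C = 1/(ωC) = 46.3 Ω
Parallel: admittances add. Y = 1/R + 1/(jωL) + jωC
Y = (0.00282 + j0.0158) S
|Y| = 0.0161 S → |Z| = 1/|Y| = 62.1 Ω, ∠Z = −∠Y = -79.9°
cos φ = cos(-79.9°) = 0.175

0.175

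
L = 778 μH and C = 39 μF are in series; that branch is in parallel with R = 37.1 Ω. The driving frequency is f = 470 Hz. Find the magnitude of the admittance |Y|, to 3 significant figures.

ω = 2πf = 2953 rad/s
X_L = ωL = 2.30 Ω
X_C = 1/(ωC) = 8.68 Ω
Branch 1: Z₁ = R = 37.1 Ω
Branch 2 (series LC): Z₂ = j(X_L − X_C) = −j6.39 Ω
Parallel: Z = Z₁Z₂/(Z₁+Z₂), |Z| = 6.29 Ω, ∠Z = -80.2°
|Y| = 1/|Z| = 159 mS

159 mS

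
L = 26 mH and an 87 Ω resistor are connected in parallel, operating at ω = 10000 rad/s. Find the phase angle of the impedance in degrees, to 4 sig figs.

X_L = ωL = 260.0 Ω
Parallel: admittances add. Y = 1/R + 1/(jωL)
Y = (0.01149 − j0.003846) S
|Y| = 0.01212 S → |Z| = 1/|Y| = 82.50 Ω, ∠Z = −∠Y = 18.50°

18.50°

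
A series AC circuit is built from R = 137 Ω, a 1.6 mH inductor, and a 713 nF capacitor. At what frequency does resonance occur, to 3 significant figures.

4.71 kHz

ω₀ = 1/√(LC) = 1/√(0.0016 × 7.13e-07) = 29610 rad/s
f₀ = ω₀/(2π) = 4.71 kHz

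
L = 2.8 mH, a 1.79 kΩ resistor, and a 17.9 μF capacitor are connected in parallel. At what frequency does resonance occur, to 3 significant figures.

711 Hz

ω₀ = 1/√(LC) = 1/√(0.0028 × 1.79e-05) = 4467 rad/s
f₀ = ω₀/(2π) = 711 Hz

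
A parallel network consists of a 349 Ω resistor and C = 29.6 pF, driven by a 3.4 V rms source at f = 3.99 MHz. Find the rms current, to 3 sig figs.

10.1 mA

ω = 2πf = 2.507e+07 rad/s
X_C = 1/(ωC) = 1350 Ω
Parallel: admittances add. Y = 1/R + jωC
Y = (0.00287 + j0.000742) S
|Y| = 0.00296 S → |Z| = 1/|Y| = 338 Ω, ∠Z = −∠Y = -14.5°
I = V/|Z| = 3.4/338 = 10.1 mA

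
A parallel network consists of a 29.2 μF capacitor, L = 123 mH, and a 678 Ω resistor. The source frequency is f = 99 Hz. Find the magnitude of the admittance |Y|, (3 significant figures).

ω = 2πf = 622.0 rad/s
X_L = ωL = 76.5 Ω
X_C = 1/(ωC) = 55.1 Ω
Parallel: admittances add. Y = 1/R + 1/(jωL) + jωC
Y = (0.00147 + j0.00509) S
|Y| = 0.00530 S → |Z| = 1/|Y| = 189 Ω, ∠Z = −∠Y = -73.8°

5.30 mS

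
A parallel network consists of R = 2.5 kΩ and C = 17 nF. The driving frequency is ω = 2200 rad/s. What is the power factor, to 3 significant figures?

0.996

X_C = 1/(ωC) = 26700 Ω
Parallel: admittances add. Y = 1/R + jωC
Y = (0.000400 + j3.74e-05) S
|Y| = 0.000402 S → |Z| = 1/|Y| = 2490 Ω, ∠Z = −∠Y = -5.34°
cos φ = cos(-5.34°) = 0.996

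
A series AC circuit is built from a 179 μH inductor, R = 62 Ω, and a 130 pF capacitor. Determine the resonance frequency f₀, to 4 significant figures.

ω₀ = 1/√(LC) = 1/√(0.000179 × 1.3e-10) = 6.555e+06 rad/s
f₀ = ω₀/(2π) = 1.043 MHz

1.043 MHz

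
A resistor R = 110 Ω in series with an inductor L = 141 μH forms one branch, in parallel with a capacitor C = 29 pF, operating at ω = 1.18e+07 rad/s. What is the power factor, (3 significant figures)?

X_L = ωL = 1660 Ω
X_C = 1/(ωC) = 2920 Ω
Branch 1 (R+jX_L): Z₁ = 110 + j1660 Ω, |Z₁| = 1670 Ω
Branch 2 (−jX_C): Z₂ = −j2920 Ω
Parallel: Z = Z₁Z₂/(Z₁+Z₂), |Z| = 3860 Ω, ∠Z = 81.2°
cos φ = cos(81.2°) = 0.153

0.153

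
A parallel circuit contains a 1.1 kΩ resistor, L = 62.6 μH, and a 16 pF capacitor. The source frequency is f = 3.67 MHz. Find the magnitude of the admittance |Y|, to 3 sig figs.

965 μS

ω = 2πf = 2.306e+07 rad/s
X_L = ωL = 1440 Ω
X_C = 1/(ωC) = 2710 Ω
Parallel: admittances add. Y = 1/R + 1/(jωL) + jωC
Y = (0.000909 − j0.000324) S
|Y| = 0.000965 S → |Z| = 1/|Y| = 1040 Ω, ∠Z = −∠Y = 19.6°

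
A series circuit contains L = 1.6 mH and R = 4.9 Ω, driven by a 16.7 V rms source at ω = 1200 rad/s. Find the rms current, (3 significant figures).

X_L = ωL = 1.92 Ω
Z = 4.90 + j1.92 Ω
|Z| = √(4.90² + 1.92²) = 5.26 Ω
I = V/|Z| = 16.7/5.26 = 3.17 A

3.17 A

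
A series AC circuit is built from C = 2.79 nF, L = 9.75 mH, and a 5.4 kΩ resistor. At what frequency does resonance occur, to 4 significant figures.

30.52 kHz

ω₀ = 1/√(LC) = 1/√(0.00975 × 2.79e-09) = 191700 rad/s
f₀ = ω₀/(2π) = 30.52 kHz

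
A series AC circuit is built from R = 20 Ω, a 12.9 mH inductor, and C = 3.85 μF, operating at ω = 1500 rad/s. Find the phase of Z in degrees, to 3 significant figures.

X_L = ωL = 19.4 Ω
X_C = 1/(ωC) = 173 Ω
Net reactance X = X_L − X_C = -154 Ω
Z = 20.0 − j154 Ω
|Z| = √(20.0² + 154²) = 155 Ω
∠Z = arctan(-154/20.0) = -82.6°

-82.6°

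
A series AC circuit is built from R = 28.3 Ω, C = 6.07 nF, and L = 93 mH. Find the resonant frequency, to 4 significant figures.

ω₀ = 1/√(LC) = 1/√(0.093 × 6.07e-09) = 42090 rad/s
f₀ = ω₀/(2π) = 6.699 kHz

6.699 kHz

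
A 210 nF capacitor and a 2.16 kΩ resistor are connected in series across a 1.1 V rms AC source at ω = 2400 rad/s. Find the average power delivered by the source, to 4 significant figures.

303.8 μW

X_C = 1/(ωC) = 1984 Ω
Z = 2160 − j1984 Ω
|Z| = √(2160² + 1984²) = 2933 Ω
∠Z = arctan(-1984/2160) = -42.57°
I = V/|Z| = 375.0 μA
P = VI cos φ = 1.1 × 0.0003750 × cos(-42.57°) = 303.8 μW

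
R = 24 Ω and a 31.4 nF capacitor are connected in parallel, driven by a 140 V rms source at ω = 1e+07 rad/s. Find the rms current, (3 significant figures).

44.3 A

X_C = 1/(ωC) = 3.18 Ω
Parallel: admittances add. Y = 1/R + jωC
Y = (0.0417 + j0.314) S
|Y| = 0.317 S → |Z| = 1/|Y| = 3.16 Ω, ∠Z = −∠Y = -82.4°
I = V/|Z| = 140/3.16 = 44.3 A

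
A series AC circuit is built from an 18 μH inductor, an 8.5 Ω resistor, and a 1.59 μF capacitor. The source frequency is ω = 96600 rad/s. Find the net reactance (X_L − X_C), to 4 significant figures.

-4.772 Ω

X_L = ωL = 1.739 Ω
X_C = 1/(ωC) = 6.511 Ω
X = 1.739 − 6.511 = -4.772 Ω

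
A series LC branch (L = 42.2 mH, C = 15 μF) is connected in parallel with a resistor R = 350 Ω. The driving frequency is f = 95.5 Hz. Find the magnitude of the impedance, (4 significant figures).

ω = 2πf = 600.0 rad/s
X_L = ωL = 25.32 Ω
X_C = 1/(ωC) = 111.1 Ω
Branch 1: Z₁ = R = 350.0 Ω
Branch 2 (series LC): Z₂ = j(X_L − X_C) = −j85.78 Ω
Parallel: Z = Z₁Z₂/(Z₁+Z₂), |Z| = 83.32 Ω, ∠Z = -76.23°

83.32 Ω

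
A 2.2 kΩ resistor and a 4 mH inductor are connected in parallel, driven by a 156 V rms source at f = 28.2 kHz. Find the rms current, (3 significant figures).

ω = 2πf = 177200 rad/s
X_L = ωL = 709 Ω
Parallel: admittances add. Y = 1/R + 1/(jωL)
Y = (0.000455 − j0.00141) S
|Y| = 0.00148 S → |Z| = 1/|Y| = 675 Ω, ∠Z = −∠Y = 72.1°
I = V/|Z| = 156/675 = 231 mA

231 mA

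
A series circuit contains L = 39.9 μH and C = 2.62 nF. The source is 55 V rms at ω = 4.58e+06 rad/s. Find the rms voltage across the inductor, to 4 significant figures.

X_L = ωL = 182.7 Ω
X_C = 1/(ωC) = 83.34 Ω
Net reactance X = X_L − X_C = 99.41 Ω
Z = j99.41 Ω
|Z| = √(0² + 99.41²) = 99.41 Ω
I = V/|Z| = 553.3 mA
V_L = I·|Z_L| = 0.5533 × 182.7 = 101.1 V

101.1 V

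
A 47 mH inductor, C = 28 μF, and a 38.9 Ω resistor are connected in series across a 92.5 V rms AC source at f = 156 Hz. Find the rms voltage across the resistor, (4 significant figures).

89.79 V

ω = 2πf = 980.2 rad/s
X_L = ωL = 46.07 Ω
X_C = 1/(ωC) = 36.44 Ω
Net reactance X = X_L − X_C = 9.632 Ω
Z = 38.90 + j9.632 Ω
|Z| = √(38.90² + 9.632²) = 40.07 Ω
I = V/|Z| = 2.308 A
V_R = I·|Z_R| = 2.308 × 38.90 = 89.79 V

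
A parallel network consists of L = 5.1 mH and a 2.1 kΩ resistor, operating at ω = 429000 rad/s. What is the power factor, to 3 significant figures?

X_L = ωL = 2190 Ω
Parallel: admittances add. Y = 1/R + 1/(jωL)
Y = (0.000476 − j0.000457) S
|Y| = 0.000660 S → |Z| = 1/|Y| = 1520 Ω, ∠Z = −∠Y = 43.8°
cos φ = cos(43.8°) = 0.721

0.721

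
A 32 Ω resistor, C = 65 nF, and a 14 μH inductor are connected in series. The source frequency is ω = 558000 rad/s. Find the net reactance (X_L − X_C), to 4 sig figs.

X_L = ωL = 7.812 Ω
X_C = 1/(ωC) = 27.57 Ω
X = 7.812 − 27.57 = -19.76 Ω

-19.76 Ω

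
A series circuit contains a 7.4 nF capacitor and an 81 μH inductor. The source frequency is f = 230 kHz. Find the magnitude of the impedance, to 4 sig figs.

23.55 Ω

ω = 2πf = 1.445e+06 rad/s
X_L = ωL = 117.1 Ω
X_C = 1/(ωC) = 93.51 Ω
Net reactance X = X_L − X_C = 23.55 Ω
Z = j23.55 Ω
|Z| = √(0² + 23.55²) = 23.55 Ω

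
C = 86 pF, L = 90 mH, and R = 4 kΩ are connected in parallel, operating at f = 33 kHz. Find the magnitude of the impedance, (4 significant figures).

ω = 2πf = 207300 rad/s
X_L = ωL = 18660 Ω
X_C = 1/(ωC) = 56080 Ω
Parallel: admittances add. Y = 1/R + 1/(jωL) + jωC
Y = (0.0002500 − j3.576e-05) S
|Y| = 0.0002525 S → |Z| = 1/|Y| = 3960 Ω, ∠Z = −∠Y = 8.139°

3960 Ω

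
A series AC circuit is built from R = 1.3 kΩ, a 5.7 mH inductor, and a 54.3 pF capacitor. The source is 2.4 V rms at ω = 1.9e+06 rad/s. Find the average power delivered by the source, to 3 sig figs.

2.51 mW

X_L = ωL = 10800 Ω
X_C = 1/(ωC) = 9690 Ω
Net reactance X = X_L − X_C = 1140 Ω
Z = 1300 + j1140 Ω
|Z| = √(1300² + 1140²) = 1730 Ω
∠Z = arctan(1140/1300) = 41.2°
I = V/|Z| = 1.39 mA
P = VI cos φ = 2.4 × 0.00139 × cos(41.2°) = 2.51 mW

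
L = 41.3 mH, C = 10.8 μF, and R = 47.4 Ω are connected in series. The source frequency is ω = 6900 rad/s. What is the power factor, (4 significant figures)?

X_L = ωL = 285.0 Ω
X_C = 1/(ωC) = 13.42 Ω
Net reactance X = X_L − X_C = 271.6 Ω
Z = 47.40 + j271.6 Ω
|Z| = √(47.40² + 271.6²) = 275.7 Ω
∠Z = arctan(271.6/47.40) = 80.10°
cos φ = cos(80.10°) = 0.1720

0.1720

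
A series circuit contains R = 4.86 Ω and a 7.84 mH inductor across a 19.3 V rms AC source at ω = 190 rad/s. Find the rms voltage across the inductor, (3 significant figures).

X_L = ωL = 1.49 Ω
Z = 4.86 + j1.49 Ω
|Z| = √(4.86² + 1.49²) = 5.08 Ω
I = V/|Z| = 3.80 A
V_L = I·|Z_L| = 3.80 × 1.49 = 5.66 V

5.66 V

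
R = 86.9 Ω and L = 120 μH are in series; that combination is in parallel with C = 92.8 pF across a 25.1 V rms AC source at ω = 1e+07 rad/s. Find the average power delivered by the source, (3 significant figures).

37.8 mW

X_L = ωL = 1200 Ω
X_C = 1/(ωC) = 1080 Ω
Branch 1 (R+jX_L): Z₁ = 86.9 + j1200 Ω, |Z₁| = 1200 Ω
Branch 2 (−jX_C): Z₂ = −j1080 Ω
Parallel: Z = Z₁Z₂/(Z₁+Z₂), |Z| = 8640 Ω, ∠Z = -58.8°
I = V/|Z| = 2.91 mA
P = VI cos φ = 25.1 × 0.00291 × cos(-58.8°) = 37.8 mW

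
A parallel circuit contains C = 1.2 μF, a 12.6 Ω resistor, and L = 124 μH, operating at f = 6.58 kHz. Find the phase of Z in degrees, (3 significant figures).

ω = 2πf = 41340 rad/s
X_L = ωL = 5.13 Ω
X_C = 1/(ωC) = 20.2 Ω
Parallel: admittances add. Y = 1/R + 1/(jωL) + jωC
Y = (0.0794 − j0.145) S
|Y| = 0.166 S → |Z| = 1/|Y| = 6.04 Ω, ∠Z = −∠Y = 61.4°

61.4°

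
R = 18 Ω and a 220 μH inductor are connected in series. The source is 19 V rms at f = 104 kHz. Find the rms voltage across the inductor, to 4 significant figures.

ω = 2πf = 653500 rad/s
X_L = ωL = 143.8 Ω
Z = 18.00 + j143.8 Ω
|Z| = √(18.00² + 143.8²) = 144.9 Ω
I = V/|Z| = 131.1 mA
V_L = I·|Z_L| = 0.1311 × 143.8 = 18.85 V

18.85 V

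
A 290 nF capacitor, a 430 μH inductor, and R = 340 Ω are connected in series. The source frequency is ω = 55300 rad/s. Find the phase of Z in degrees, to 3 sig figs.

-6.47°

X_L = ωL = 23.8 Ω
X_C = 1/(ωC) = 62.4 Ω
Net reactance X = X_L − X_C = -38.6 Ω
Z = 340 − j38.6 Ω
|Z| = √(340² + 38.6²) = 342 Ω
∠Z = arctan(-38.6/340) = -6.47°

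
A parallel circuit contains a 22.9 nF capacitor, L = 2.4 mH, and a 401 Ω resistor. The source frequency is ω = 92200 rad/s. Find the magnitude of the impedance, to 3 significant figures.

X_L = ωL = 221 Ω
X_C = 1/(ωC) = 474 Ω
Parallel: admittances add. Y = 1/R + 1/(jωL) + jωC
Y = (0.00249 − j0.00241) S
|Y| = 0.00347 S → |Z| = 1/|Y| = 288 Ω, ∠Z = −∠Y = 44.0°

288 Ω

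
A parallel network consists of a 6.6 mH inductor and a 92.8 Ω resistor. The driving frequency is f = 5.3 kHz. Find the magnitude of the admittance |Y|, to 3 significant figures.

ω = 2πf = 33300 rad/s
X_L = ωL = 220 Ω
Parallel: admittances add. Y = 1/R + 1/(jωL)
Y = (0.0108 − j0.00455) S
|Y| = 0.0117 S → |Z| = 1/|Y| = 85.5 Ω, ∠Z = −∠Y = 22.9°

11.7 mS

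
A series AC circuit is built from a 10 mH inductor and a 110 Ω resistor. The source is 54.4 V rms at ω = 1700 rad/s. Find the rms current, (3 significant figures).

489 mA

X_L = ωL = 17.0 Ω
Z = 110 + j17.0 Ω
|Z| = √(110² + 17.0²) = 111 Ω
I = V/|Z| = 54.4/111 = 489 mA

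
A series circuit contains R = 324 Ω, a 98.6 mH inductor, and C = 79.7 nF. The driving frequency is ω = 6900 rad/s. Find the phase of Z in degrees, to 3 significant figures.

-74.1°

X_L = ωL = 680 Ω
X_C = 1/(ωC) = 1820 Ω
Net reactance X = X_L − X_C = -1140 Ω
Z = 324 − j1140 Ω
|Z| = √(324² + 1140²) = 1180 Ω
∠Z = arctan(-1140/324) = -74.1°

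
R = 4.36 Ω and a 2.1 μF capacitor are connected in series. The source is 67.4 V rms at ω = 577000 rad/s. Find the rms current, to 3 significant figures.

15.2 A

X_C = 1/(ωC) = 0.825 Ω
Z = 4.36 − j0.825 Ω
|Z| = √(4.36² + 0.825²) = 4.44 Ω
I = V/|Z| = 67.4/4.44 = 15.2 A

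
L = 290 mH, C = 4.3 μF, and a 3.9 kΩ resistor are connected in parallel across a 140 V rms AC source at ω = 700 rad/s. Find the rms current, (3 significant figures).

271 mA

X_L = ωL = 203 Ω
X_C = 1/(ωC) = 332 Ω
Parallel: admittances add. Y = 1/R + 1/(jωL) + jωC
Y = (0.000256 − j0.00192) S
|Y| = 0.00193 S → |Z| = 1/|Y| = 517 Ω, ∠Z = −∠Y = 82.4°
I = V/|Z| = 140/517 = 271 mA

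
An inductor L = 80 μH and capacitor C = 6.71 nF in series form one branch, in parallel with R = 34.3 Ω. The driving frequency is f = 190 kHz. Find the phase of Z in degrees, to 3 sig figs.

-49.5°

ω = 2πf = 1.194e+06 rad/s
X_L = ωL = 95.5 Ω
X_C = 1/(ωC) = 125 Ω
Branch 1: Z₁ = R = 34.3 Ω
Branch 2 (series LC): Z₂ = j(X_L − X_C) = −j29.3 Ω
Parallel: Z = Z₁Z₂/(Z₁+Z₂), |Z| = 22.3 Ω, ∠Z = -49.5°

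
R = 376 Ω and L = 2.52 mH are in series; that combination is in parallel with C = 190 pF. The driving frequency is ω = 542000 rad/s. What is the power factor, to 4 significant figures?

X_L = ωL = 1366 Ω
X_C = 1/(ωC) = 9711 Ω
Branch 1 (R+jX_L): Z₁ = 376.0 + j1366 Ω, |Z₁| = 1417 Ω
Branch 2 (−jX_C): Z₂ = −j9711 Ω
Parallel: Z = Z₁Z₂/(Z₁+Z₂), |Z| = 1647 Ω, ∠Z = 72.03°
cos φ = cos(72.03°) = 0.3085

0.3085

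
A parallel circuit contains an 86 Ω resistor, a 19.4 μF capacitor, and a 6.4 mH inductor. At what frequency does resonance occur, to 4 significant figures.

ω₀ = 1/√(LC) = 1/√(0.0064 × 1.94e-05) = 2838 rad/s
f₀ = ω₀/(2π) = 451.7 Hz

451.7 Hz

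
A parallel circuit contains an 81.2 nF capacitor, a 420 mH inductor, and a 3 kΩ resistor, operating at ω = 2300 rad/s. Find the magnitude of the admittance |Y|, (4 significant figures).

911.6 μS

X_L = ωL = 966.0 Ω
X_C = 1/(ωC) = 5354 Ω
Parallel: admittances add. Y = 1/R + 1/(jωL) + jωC
Y = (0.0003333 − j0.0008484) S
|Y| = 0.0009116 S → |Z| = 1/|Y| = 1097 Ω, ∠Z = −∠Y = 68.55°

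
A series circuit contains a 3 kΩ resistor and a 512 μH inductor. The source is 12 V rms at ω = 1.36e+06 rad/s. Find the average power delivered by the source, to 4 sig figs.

X_L = ωL = 696.3 Ω
Z = 3000 + j696.3 Ω
|Z| = √(3000² + 696.3²) = 3080 Ω
∠Z = arctan(696.3/3000) = 13.07°
I = V/|Z| = 3.896 mA
P = VI cos φ = 12 × 0.003896 × cos(13.07°) = 45.55 mW

45.55 mW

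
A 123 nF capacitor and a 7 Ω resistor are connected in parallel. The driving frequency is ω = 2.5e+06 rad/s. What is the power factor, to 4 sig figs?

0.4213

X_C = 1/(ωC) = 3.252 Ω
Parallel: admittances add. Y = 1/R + jωC
Y = (0.1429 + j0.3075) S
|Y| = 0.3391 S → |Z| = 1/|Y| = 2.949 Ω, ∠Z = −∠Y = -65.08°
cos φ = cos(-65.08°) = 0.4213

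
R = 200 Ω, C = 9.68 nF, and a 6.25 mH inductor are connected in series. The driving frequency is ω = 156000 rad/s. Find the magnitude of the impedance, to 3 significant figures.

371 Ω

X_L = ωL = 975 Ω
X_C = 1/(ωC) = 662 Ω
Net reactance X = X_L − X_C = 313 Ω
Z = 200 + j313 Ω
|Z| = √(200² + 313²) = 371 Ω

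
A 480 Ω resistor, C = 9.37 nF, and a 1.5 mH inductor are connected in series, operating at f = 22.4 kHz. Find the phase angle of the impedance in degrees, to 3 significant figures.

-48.7°

ω = 2πf = 140700 rad/s
X_L = ωL = 211 Ω
X_C = 1/(ωC) = 758 Ω
Net reactance X = X_L − X_C = -547 Ω
Z = 480 − j547 Ω
|Z| = √(480² + 547²) = 728 Ω
∠Z = arctan(-547/480) = -48.7°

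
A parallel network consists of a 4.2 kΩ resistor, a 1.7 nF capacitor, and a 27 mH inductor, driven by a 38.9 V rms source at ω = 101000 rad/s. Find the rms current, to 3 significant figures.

12.0 mA

X_L = ωL = 2730 Ω
X_C = 1/(ωC) = 5820 Ω
Parallel: admittances add. Y = 1/R + 1/(jωL) + jωC
Y = (0.000238 − j0.000195) S
|Y| = 0.000308 S → |Z| = 1/|Y| = 3250 Ω, ∠Z = −∠Y = 39.3°
I = V/|Z| = 38.9/3250 = 12.0 mA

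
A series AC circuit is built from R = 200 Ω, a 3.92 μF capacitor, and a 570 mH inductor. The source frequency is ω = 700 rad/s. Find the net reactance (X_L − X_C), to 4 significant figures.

34.57 Ω

X_L = ωL = 399.0 Ω
X_C = 1/(ωC) = 364.4 Ω
X = 399.0 − 364.4 = 34.57 Ω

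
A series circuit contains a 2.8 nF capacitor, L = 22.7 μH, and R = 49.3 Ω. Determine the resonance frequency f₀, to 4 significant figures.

631.3 kHz

ω₀ = 1/√(LC) = 1/√(2.27e-05 × 2.8e-09) = 3.967e+06 rad/s
f₀ = ω₀/(2π) = 631.3 kHz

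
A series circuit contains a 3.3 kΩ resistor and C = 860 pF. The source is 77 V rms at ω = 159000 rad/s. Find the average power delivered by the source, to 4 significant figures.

X_C = 1/(ωC) = 7313 Ω
Z = 3300 − j7313 Ω
|Z| = √(3300² + 7313²) = 8023 Ω
∠Z = arctan(-7313/3300) = -65.71°
I = V/|Z| = 9.597 mA
P = VI cos φ = 77 × 0.009597 × cos(-65.71°) = 303.9 mW

303.9 mW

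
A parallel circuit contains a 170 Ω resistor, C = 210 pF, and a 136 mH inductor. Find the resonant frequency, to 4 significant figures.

ω₀ = 1/√(LC) = 1/√(0.136 × 2.1e-10) = 187100 rad/s
f₀ = ω₀/(2π) = 29.78 kHz

29.78 kHz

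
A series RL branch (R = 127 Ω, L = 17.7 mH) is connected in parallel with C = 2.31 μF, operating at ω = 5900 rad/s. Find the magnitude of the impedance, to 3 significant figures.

X_L = ωL = 104 Ω
X_C = 1/(ωC) = 73.4 Ω
Branch 1 (R+jX_L): Z₁ = 127 + j104 Ω, |Z₁| = 164 Ω
Branch 2 (−jX_C): Z₂ = −j73.4 Ω
Parallel: Z = Z₁Z₂/(Z₁+Z₂), |Z| = 92.3 Ω, ∠Z = -64.3°

92.3 Ω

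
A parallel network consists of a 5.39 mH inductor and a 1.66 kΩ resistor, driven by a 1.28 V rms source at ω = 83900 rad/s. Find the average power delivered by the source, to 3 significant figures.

987 μW

X_L = ωL = 452 Ω
Parallel: admittances add. Y = 1/R + 1/(jωL)
Y = (0.000602 − j0.00221) S
|Y| = 0.00229 S → |Z| = 1/|Y| = 436 Ω, ∠Z = −∠Y = 74.8°
I = V/|Z| = 2.93 mA
P = VI cos φ = 1.28 × 0.00293 × cos(74.8°) = 987 μW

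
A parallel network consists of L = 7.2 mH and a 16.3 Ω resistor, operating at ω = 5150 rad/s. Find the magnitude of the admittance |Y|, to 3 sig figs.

67.0 mS

X_L = ωL = 37.1 Ω
Parallel: admittances add. Y = 1/R + 1/(jωL)
Y = (0.0613 − j0.0270) S
|Y| = 0.0670 S → |Z| = 1/|Y| = 14.9 Ω, ∠Z = −∠Y = 23.7°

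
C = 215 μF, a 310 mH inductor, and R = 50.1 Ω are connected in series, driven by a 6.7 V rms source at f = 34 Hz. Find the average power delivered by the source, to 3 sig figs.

ω = 2πf = 213.6 rad/s
X_L = ωL = 66.2 Ω
X_C = 1/(ωC) = 21.8 Ω
Net reactance X = X_L − X_C = 44.5 Ω
Z = 50.1 + j44.5 Ω
|Z| = √(50.1² + 44.5²) = 67.0 Ω
∠Z = arctan(44.5/50.1) = 41.6°
I = V/|Z| = 100 mA
P = VI cos φ = 6.7 × 0.100 × cos(41.6°) = 501 mW

501 mW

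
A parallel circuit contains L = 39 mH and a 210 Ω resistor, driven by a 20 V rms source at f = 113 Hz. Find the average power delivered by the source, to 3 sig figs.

1.90 W

ω = 2πf = 710.0 rad/s
X_L = ωL = 27.7 Ω
Parallel: admittances add. Y = 1/R + 1/(jωL)
Y = (0.00476 − j0.0361) S
|Y| = 0.0364 S → |Z| = 1/|Y| = 27.5 Ω, ∠Z = −∠Y = 82.5°
I = V/|Z| = 729 mA
P = VI cos φ = 20 × 0.729 × cos(82.5°) = 1.90 W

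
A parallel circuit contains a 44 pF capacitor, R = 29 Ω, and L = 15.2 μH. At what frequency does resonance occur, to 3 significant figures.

6.15 MHz

ω₀ = 1/√(LC) = 1/√(1.52e-05 × 4.4e-11) = 3.867e+07 rad/s
f₀ = ω₀/(2π) = 6.15 MHz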